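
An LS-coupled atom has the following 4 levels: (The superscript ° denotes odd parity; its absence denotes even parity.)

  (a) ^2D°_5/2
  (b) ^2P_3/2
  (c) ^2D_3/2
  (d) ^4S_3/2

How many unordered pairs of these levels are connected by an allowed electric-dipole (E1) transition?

(a)–(b): allowed.
(a)–(c): allowed.
(a)–(d): forbidden (ΔS, ΔL).
(b)–(c): forbidden (parity).
(b)–(d): forbidden (parity, ΔS).
(c)–(d): forbidden (parity, ΔS, ΔL).
Allowed pairs: 2 of 6.

2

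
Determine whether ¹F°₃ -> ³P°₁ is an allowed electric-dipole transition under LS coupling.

Reading off the term symbols: S 0→1, L 3→1, J 3→1, parity odd→odd.
Parity must change: odd → odd — violated.
ΔS = 0: S: 0 → 1 — violated.
ΔL = 0, ±1 (not L=0↔0): L: 3 → 1, ΔL = -2 — violated.
ΔJ = 0, ±1 (not J=0↔0): J: 3 → 1, ΔJ = -2 — violated.
Rule(s) violated: parity, ΔS, ΔL, ΔJ.

forbidden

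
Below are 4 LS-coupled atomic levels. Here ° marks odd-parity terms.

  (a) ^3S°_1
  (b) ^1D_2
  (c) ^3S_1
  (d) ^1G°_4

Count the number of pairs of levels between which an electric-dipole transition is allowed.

0

(a)–(b): forbidden (ΔS, ΔL).
(a)–(c): forbidden (ΔL).
(a)–(d): forbidden (parity, ΔS, ΔL, ΔJ).
(b)–(c): forbidden (parity, ΔS, ΔL).
(b)–(d): forbidden (ΔL, ΔJ).
(c)–(d): forbidden (ΔS, ΔL, ΔJ).
Allowed pairs: 0 of 6.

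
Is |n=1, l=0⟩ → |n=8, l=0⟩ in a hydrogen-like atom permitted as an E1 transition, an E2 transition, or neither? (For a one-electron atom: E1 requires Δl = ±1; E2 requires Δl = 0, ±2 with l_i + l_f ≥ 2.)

neither

Δl = 0 − 0 = +0; l_i + l_f = 0.
E1 (Δl = ±1): not satisfied.
E2 (Δl = 0,±2, l_i+l_f ≥ 2): not satisfied.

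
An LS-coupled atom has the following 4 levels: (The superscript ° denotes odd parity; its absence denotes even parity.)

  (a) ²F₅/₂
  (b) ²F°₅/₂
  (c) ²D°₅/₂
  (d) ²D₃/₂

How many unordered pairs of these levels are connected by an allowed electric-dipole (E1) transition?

(a)–(b): allowed.
(a)–(c): allowed.
(a)–(d): forbidden (parity).
(b)–(c): forbidden (parity).
(b)–(d): allowed.
(c)–(d): allowed.
Allowed pairs: 4 of 6.

4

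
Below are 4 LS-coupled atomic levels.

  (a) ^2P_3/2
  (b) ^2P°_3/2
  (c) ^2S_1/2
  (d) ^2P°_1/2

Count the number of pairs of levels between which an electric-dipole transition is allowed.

4

(a)–(b): allowed.
(a)–(c): forbidden (parity).
(a)–(d): allowed.
(b)–(c): allowed.
(b)–(d): forbidden (parity).
(c)–(d): allowed.
Allowed pairs: 4 of 6.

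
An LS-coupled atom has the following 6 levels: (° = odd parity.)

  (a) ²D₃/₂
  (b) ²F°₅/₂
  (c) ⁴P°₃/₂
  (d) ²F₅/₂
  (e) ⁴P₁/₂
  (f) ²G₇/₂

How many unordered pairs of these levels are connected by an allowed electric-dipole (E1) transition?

(a)–(b): allowed.
(a)–(c): forbidden (ΔS).
(a)–(d): forbidden (parity).
(a)–(e): forbidden (parity, ΔS).
(a)–(f): forbidden (parity, ΔL, ΔJ).
(b)–(c): forbidden (parity, ΔS, ΔL).
(b)–(d): allowed.
(b)–(e): forbidden (ΔS, ΔL, ΔJ).
(b)–(f): allowed.
(c)–(d): forbidden (ΔS, ΔL).
(c)–(e): allowed.
(c)–(f): forbidden (ΔS, ΔL, ΔJ).
(d)–(e): forbidden (parity, ΔS, ΔL, ΔJ).
(d)–(f): forbidden (parity).
(e)–(f): forbidden (parity, ΔS, ΔL, ΔJ).
Allowed pairs: 4 of 15.

4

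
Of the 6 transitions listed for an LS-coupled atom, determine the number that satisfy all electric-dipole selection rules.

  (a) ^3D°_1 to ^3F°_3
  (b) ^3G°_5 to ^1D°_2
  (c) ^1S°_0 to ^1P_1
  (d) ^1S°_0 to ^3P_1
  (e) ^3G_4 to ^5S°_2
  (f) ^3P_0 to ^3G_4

(a) forbidden (parity, ΔJ fail)
(b) forbidden (parity, ΔS, ΔL, ΔJ fail)
(c) allowed
(d) forbidden (ΔS fails)
(e) forbidden (ΔS, ΔL, ΔJ fail)
(f) forbidden (parity, ΔL, ΔJ fail)
Total allowed: 1 of 6.

1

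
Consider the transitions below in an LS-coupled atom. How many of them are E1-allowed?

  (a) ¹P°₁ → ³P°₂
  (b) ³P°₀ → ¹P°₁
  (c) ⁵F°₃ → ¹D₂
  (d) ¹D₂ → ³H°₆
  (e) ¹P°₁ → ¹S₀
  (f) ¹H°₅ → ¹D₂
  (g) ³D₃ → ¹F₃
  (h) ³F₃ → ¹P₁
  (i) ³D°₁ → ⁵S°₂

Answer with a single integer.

(a) forbidden (parity, ΔS fail)
(b) forbidden (parity, ΔS fail)
(c) forbidden (ΔS fails)
(d) forbidden (ΔS, ΔL, ΔJ fail)
(e) allowed
(f) forbidden (ΔL, ΔJ fail)
(g) forbidden (parity, ΔS fail)
(h) forbidden (parity, ΔS, ΔL, ΔJ fail)
(i) forbidden (parity, ΔS, ΔL fail)
Total allowed: 1 of 9.

1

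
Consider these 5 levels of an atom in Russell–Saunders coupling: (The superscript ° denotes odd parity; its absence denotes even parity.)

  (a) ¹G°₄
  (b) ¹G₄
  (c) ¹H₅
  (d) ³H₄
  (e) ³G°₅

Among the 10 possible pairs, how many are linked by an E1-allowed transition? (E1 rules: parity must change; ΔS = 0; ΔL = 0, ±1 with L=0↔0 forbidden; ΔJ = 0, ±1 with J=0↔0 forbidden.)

(a)–(b): allowed.
(a)–(c): allowed.
(a)–(d): forbidden (ΔS).
(a)–(e): forbidden (parity, ΔS).
(b)–(c): forbidden (parity).
(b)–(d): forbidden (parity, ΔS).
(b)–(e): forbidden (ΔS).
(c)–(d): forbidden (parity, ΔS).
(c)–(e): forbidden (ΔS).
(d)–(e): allowed.
Allowed pairs: 3 of 10.

3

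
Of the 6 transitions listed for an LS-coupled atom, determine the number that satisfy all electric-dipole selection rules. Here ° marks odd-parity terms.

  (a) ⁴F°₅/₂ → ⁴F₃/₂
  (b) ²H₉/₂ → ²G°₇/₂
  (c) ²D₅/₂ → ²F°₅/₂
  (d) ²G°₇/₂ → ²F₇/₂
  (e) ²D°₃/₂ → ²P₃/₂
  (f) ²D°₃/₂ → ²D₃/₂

(a) allowed
(b) allowed
(c) allowed
(d) allowed
(e) allowed
(f) allowed
Total allowed: 6 of 6.

6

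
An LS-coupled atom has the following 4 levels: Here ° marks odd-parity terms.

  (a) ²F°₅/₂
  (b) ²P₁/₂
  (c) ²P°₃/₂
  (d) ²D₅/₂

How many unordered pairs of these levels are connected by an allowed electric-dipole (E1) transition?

3

(a)–(b): forbidden (ΔL, ΔJ).
(a)–(c): forbidden (parity, ΔL).
(a)–(d): allowed.
(b)–(c): allowed.
(b)–(d): forbidden (parity, ΔJ).
(c)–(d): allowed.
Allowed pairs: 3 of 6.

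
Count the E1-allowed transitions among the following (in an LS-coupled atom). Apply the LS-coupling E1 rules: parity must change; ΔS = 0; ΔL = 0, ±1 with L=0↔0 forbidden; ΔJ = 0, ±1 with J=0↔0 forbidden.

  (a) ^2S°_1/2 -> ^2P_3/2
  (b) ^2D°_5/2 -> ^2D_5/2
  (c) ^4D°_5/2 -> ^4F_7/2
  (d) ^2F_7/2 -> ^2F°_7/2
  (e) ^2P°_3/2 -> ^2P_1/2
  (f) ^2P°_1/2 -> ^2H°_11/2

5

(a) allowed
(b) allowed
(c) allowed
(d) allowed
(e) allowed
(f) forbidden (parity, ΔL, ΔJ fail)
Total allowed: 5 of 6.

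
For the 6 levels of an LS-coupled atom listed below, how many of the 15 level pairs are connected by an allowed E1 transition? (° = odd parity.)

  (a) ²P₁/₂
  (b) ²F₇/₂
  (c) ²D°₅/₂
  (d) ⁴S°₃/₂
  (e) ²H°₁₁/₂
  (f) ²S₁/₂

(a)–(b): forbidden (parity, ΔL, ΔJ).
(a)–(c): forbidden (ΔJ).
(a)–(d): forbidden (ΔS).
(a)–(e): forbidden (ΔL, ΔJ).
(a)–(f): forbidden (parity).
(b)–(c): allowed.
(b)–(d): forbidden (ΔS, ΔL, ΔJ).
(b)–(e): forbidden (ΔL, ΔJ).
(b)–(f): forbidden (parity, ΔL, ΔJ).
(c)–(d): forbidden (parity, ΔS, ΔL).
(c)–(e): forbidden (parity, ΔL, ΔJ).
(c)–(f): forbidden (ΔL, ΔJ).
(d)–(e): forbidden (parity, ΔS, ΔL, ΔJ).
(d)–(f): forbidden (ΔS, ΔL).
(e)–(f): forbidden (ΔL, ΔJ).
Allowed pairs: 1 of 15.

1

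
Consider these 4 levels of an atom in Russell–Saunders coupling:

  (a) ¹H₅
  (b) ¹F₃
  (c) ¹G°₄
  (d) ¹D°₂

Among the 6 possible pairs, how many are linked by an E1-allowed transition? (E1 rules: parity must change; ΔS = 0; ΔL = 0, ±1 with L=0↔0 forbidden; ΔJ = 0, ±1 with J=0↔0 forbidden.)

3

(a)–(b): forbidden (parity, ΔL, ΔJ).
(a)–(c): allowed.
(a)–(d): forbidden (ΔL, ΔJ).
(b)–(c): allowed.
(b)–(d): allowed.
(c)–(d): forbidden (parity, ΔL, ΔJ).
Allowed pairs: 3 of 6.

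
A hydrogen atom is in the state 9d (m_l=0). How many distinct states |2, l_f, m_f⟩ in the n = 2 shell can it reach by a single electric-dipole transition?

3

E1 requires Δl = ±1, so l_f ∈ {1, 3}; with 0 ≤ l_f ≤ n_f−1 = 1, the allowed l_f values are {1}.
For l_f = 1: m_f ∈ {m_i−1, m_i, m_i+1} ∩ [−1, 1] = {-1, 0, 1} → 3 states.
Total: 3.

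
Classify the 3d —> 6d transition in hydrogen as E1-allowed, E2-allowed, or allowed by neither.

Δl = 2 − 2 = +0; l_i + l_f = 4.
E1 (Δl = ±1): not satisfied.
E2 (Δl = 0,±2, l_i+l_f ≥ 2): satisfied.

E2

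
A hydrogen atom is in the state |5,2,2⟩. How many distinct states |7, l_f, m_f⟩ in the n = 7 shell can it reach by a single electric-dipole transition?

E1 requires Δl = ±1, so l_f ∈ {1, 3}; with 0 ≤ l_f ≤ n_f−1 = 6, the allowed l_f values are {1, 3}.
For l_f = 1: m_f ∈ {m_i−1, m_i, m_i+1} ∩ [−1, 1] = {1} → 1 state.
For l_f = 3: m_f ∈ {m_i−1, m_i, m_i+1} ∩ [−3, 3] = {1, 2, 3} → 3 states.
Total: 4.

4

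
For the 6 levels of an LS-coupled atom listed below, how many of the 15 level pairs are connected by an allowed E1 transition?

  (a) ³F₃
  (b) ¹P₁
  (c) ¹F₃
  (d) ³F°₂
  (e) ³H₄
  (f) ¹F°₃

(a)–(b): forbidden (parity, ΔS, ΔL, ΔJ).
(a)–(c): forbidden (parity, ΔS).
(a)–(d): allowed.
(a)–(e): forbidden (parity, ΔL).
(a)–(f): forbidden (ΔS).
(b)–(c): forbidden (parity, ΔL, ΔJ).
(b)–(d): forbidden (ΔS, ΔL).
(b)–(e): forbidden (parity, ΔS, ΔL, ΔJ).
(b)–(f): forbidden (ΔL, ΔJ).
(c)–(d): forbidden (ΔS).
(c)–(e): forbidden (parity, ΔS, ΔL).
(c)–(f): allowed.
(d)–(e): forbidden (ΔL, ΔJ).
(d)–(f): forbidden (parity, ΔS).
(e)–(f): forbidden (ΔS, ΔL).
Allowed pairs: 2 of 15.

2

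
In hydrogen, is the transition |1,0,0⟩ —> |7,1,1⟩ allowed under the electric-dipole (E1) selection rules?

allowed

Initial l = 0, final l = 1, so Δl = +1. E1 requires Δl = ±1: satisfied.
Δm_l = 1 − (0) = +1. E1 requires Δm_l = 0, ±1: satisfied.
All E1 selection rules are satisfied.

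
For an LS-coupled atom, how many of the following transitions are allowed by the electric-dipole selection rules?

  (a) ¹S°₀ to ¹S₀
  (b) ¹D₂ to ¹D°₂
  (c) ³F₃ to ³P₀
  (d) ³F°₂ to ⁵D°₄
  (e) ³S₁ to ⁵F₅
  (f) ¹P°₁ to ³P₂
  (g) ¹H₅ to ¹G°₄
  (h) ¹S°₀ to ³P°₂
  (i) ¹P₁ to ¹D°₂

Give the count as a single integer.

3

(a) forbidden (ΔL, ΔJ fail)
(b) allowed
(c) forbidden (parity, ΔL, ΔJ fail)
(d) forbidden (parity, ΔS, ΔJ fail)
(e) forbidden (parity, ΔS, ΔL, ΔJ fail)
(f) forbidden (ΔS fails)
(g) allowed
(h) forbidden (parity, ΔS, ΔJ fail)
(i) allowed
Total allowed: 3 of 9.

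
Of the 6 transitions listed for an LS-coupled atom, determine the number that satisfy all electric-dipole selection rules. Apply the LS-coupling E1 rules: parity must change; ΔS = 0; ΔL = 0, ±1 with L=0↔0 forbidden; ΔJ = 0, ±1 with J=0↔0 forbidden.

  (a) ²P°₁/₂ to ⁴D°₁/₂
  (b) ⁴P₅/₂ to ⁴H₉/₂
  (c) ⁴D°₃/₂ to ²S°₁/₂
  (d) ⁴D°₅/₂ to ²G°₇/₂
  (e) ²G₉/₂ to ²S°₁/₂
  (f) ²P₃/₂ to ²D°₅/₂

(a) forbidden (parity, ΔS fail)
(b) forbidden (parity, ΔL, ΔJ fail)
(c) forbidden (parity, ΔS, ΔL fail)
(d) forbidden (parity, ΔS, ΔL fail)
(e) forbidden (ΔL, ΔJ fail)
(f) allowed
Total allowed: 1 of 6.

1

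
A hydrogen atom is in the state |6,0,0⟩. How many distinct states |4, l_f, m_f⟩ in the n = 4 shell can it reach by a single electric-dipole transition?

3

E1 requires Δl = ±1, so l_f ∈ {-1, 1}; with 0 ≤ l_f ≤ n_f−1 = 3, the allowed l_f values are {1}.
For l_f = 1: m_f ∈ {m_i−1, m_i, m_i+1} ∩ [−1, 1] = {-1, 0, 1} → 3 states.
Total: 3.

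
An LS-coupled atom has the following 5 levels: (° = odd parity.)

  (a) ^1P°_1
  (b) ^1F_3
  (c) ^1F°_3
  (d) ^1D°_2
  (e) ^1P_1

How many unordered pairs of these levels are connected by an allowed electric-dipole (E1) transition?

4

(a)–(b): forbidden (ΔL, ΔJ).
(a)–(c): forbidden (parity, ΔL, ΔJ).
(a)–(d): forbidden (parity).
(a)–(e): allowed.
(b)–(c): allowed.
(b)–(d): allowed.
(b)–(e): forbidden (parity, ΔL, ΔJ).
(c)–(d): forbidden (parity).
(c)–(e): forbidden (ΔL, ΔJ).
(d)–(e): allowed.
Allowed pairs: 4 of 10.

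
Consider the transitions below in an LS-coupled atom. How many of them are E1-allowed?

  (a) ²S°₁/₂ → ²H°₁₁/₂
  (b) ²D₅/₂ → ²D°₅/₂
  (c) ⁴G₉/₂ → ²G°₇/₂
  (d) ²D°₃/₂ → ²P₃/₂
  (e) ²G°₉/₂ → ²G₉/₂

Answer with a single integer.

3

(a) forbidden (parity, ΔL, ΔJ fail)
(b) allowed
(c) forbidden (ΔS fails)
(d) allowed
(e) allowed
Total allowed: 3 of 5.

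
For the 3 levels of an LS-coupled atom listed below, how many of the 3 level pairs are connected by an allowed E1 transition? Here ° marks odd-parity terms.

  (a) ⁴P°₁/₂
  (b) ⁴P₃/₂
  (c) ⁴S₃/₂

2

(a)–(b): allowed.
(a)–(c): allowed.
(b)–(c): forbidden (parity).
Allowed pairs: 2 of 3.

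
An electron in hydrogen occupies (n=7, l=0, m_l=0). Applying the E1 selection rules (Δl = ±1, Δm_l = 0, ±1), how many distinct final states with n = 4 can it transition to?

E1 requires Δl = ±1, so l_f ∈ {-1, 1}; with 0 ≤ l_f ≤ n_f−1 = 3, the allowed l_f values are {1}.
For l_f = 1: m_f ∈ {m_i−1, m_i, m_i+1} ∩ [−1, 1] = {-1, 0, 1} → 3 states.
Total: 3.

3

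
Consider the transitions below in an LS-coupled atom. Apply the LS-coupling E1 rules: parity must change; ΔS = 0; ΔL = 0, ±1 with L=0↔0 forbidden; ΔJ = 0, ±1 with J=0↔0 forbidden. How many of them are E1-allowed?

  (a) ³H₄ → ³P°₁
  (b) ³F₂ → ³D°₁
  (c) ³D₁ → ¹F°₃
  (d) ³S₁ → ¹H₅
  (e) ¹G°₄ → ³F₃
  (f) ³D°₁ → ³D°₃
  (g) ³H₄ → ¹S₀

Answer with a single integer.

1

(a) forbidden (ΔL, ΔJ fail)
(b) allowed
(c) forbidden (ΔS, ΔJ fail)
(d) forbidden (parity, ΔS, ΔL, ΔJ fail)
(e) forbidden (ΔS fails)
(f) forbidden (parity, ΔJ fail)
(g) forbidden (parity, ΔS, ΔL, ΔJ fail)
Total allowed: 1 of 7.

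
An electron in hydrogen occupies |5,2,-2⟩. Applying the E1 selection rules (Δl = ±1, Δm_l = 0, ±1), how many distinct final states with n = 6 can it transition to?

E1 requires Δl = ±1, so l_f ∈ {1, 3}; with 0 ≤ l_f ≤ n_f−1 = 5, the allowed l_f values are {1, 3}.
For l_f = 1: m_f ∈ {m_i−1, m_i, m_i+1} ∩ [−1, 1] = {-1} → 1 state.
For l_f = 3: m_f ∈ {m_i−1, m_i, m_i+1} ∩ [−3, 3] = {-3, -2, -1} → 3 states.
Total: 4.

4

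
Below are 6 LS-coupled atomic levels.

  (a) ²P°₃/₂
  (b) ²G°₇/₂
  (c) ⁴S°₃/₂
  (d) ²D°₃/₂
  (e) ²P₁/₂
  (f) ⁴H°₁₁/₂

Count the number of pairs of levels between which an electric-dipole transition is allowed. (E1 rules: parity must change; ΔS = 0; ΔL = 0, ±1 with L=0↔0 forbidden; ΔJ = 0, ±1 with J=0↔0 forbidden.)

(a)–(b): forbidden (parity, ΔL, ΔJ).
(a)–(c): forbidden (parity, ΔS).
(a)–(d): forbidden (parity).
(a)–(e): allowed.
(a)–(f): forbidden (parity, ΔS, ΔL, ΔJ).
(b)–(c): forbidden (parity, ΔS, ΔL, ΔJ).
(b)–(d): forbidden (parity, ΔL, ΔJ).
(b)–(e): forbidden (ΔL, ΔJ).
(b)–(f): forbidden (parity, ΔS, ΔJ).
(c)–(d): forbidden (parity, ΔS, ΔL).
(c)–(e): forbidden (ΔS).
(c)–(f): forbidden (parity, ΔL, ΔJ).
(d)–(e): allowed.
(d)–(f): forbidden (parity, ΔS, ΔL, ΔJ).
(e)–(f): forbidden (ΔS, ΔL, ΔJ).
Allowed pairs: 2 of 15.

2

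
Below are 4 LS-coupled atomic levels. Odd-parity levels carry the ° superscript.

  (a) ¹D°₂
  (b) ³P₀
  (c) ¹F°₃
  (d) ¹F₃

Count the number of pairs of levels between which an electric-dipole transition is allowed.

(a)–(b): forbidden (ΔS, ΔJ).
(a)–(c): forbidden (parity).
(a)–(d): allowed.
(b)–(c): forbidden (ΔS, ΔL, ΔJ).
(b)–(d): forbidden (parity, ΔS, ΔL, ΔJ).
(c)–(d): allowed.
Allowed pairs: 2 of 6.

2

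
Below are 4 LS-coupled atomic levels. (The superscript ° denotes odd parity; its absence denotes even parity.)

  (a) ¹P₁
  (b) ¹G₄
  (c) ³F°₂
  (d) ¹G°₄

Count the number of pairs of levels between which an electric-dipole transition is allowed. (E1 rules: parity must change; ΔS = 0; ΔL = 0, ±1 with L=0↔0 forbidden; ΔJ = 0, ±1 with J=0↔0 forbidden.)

1

(a)–(b): forbidden (parity, ΔL, ΔJ).
(a)–(c): forbidden (ΔS, ΔL).
(a)–(d): forbidden (ΔL, ΔJ).
(b)–(c): forbidden (ΔS, ΔJ).
(b)–(d): allowed.
(c)–(d): forbidden (parity, ΔS, ΔJ).
Allowed pairs: 1 of 6.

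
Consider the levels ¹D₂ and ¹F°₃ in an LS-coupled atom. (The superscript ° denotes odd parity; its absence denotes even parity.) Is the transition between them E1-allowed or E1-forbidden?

ΔJ = 0, ±1 (not J=0↔0): J: 2 → 3, ΔJ = +1 — passes.
ΔL = 0, ±1 (not L=0↔0): L: 2 → 3, ΔL = +1 — passes.
ΔS = 0: S: 0 → 0 — passes.
Parity must change: even → odd — passes.
All four E1 rules are satisfied.

allowed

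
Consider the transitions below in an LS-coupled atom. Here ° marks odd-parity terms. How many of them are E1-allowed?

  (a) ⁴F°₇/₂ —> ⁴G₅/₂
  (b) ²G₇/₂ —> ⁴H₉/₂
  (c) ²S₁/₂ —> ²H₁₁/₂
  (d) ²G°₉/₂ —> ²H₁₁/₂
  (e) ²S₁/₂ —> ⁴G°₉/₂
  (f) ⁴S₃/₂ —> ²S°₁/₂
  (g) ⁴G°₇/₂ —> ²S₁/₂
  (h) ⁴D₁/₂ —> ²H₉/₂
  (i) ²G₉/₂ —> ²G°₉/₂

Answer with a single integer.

(a) allowed
(b) forbidden (parity, ΔS fail)
(c) forbidden (parity, ΔL, ΔJ fail)
(d) allowed
(e) forbidden (ΔS, ΔL, ΔJ fail)
(f) forbidden (ΔS, ΔL fail)
(g) forbidden (ΔS, ΔL, ΔJ fail)
(h) forbidden (parity, ΔS, ΔL, ΔJ fail)
(i) allowed
Total allowed: 3 of 9.

3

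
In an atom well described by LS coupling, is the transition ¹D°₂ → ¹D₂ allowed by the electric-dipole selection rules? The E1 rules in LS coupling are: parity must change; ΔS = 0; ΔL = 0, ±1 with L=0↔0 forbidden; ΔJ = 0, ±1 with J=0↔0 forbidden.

Parity must change: odd → even — passes.
ΔS = 0: S: 0 → 0 — passes.
ΔL = 0, ±1 (not L=0↔0): L: 2 → 2, ΔL = +0 — passes.
ΔJ = 0, ±1 (not J=0↔0): J: 2 → 2, ΔJ = +0 — passes.
All four E1 rules are satisfied.

allowed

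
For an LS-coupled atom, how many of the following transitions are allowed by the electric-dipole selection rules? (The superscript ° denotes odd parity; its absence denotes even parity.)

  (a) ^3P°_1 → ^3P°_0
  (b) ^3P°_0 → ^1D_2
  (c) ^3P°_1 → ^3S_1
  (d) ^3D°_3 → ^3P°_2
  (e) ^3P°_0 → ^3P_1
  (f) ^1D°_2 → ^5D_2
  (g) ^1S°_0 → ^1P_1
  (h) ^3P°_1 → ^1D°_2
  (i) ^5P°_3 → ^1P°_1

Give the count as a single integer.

(a) forbidden (parity fails)
(b) forbidden (ΔS, ΔJ fail)
(c) allowed
(d) forbidden (parity fails)
(e) allowed
(f) forbidden (ΔS fails)
(g) allowed
(h) forbidden (parity, ΔS fail)
(i) forbidden (parity, ΔS, ΔJ fail)
Total allowed: 3 of 9.

3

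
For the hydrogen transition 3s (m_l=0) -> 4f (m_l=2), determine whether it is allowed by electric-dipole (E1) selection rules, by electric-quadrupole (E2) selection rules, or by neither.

neither

Δl = 3 − 0 = +3; l_i + l_f = 3.
Δm_l = +2.
E1 (Δl = ±1, |Δm_l| ≤ 1): not satisfied.
E2 (Δl = 0,±2, l_i+l_f ≥ 2, |Δm_l| ≤ 2): not satisfied.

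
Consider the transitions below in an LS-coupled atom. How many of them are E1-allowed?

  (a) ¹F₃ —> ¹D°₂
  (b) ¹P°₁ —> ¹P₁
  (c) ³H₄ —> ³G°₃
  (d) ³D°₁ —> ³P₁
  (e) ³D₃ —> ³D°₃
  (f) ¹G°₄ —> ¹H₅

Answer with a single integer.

6

(a) allowed
(b) allowed
(c) allowed
(d) allowed
(e) allowed
(f) allowed
Total allowed: 6 of 6.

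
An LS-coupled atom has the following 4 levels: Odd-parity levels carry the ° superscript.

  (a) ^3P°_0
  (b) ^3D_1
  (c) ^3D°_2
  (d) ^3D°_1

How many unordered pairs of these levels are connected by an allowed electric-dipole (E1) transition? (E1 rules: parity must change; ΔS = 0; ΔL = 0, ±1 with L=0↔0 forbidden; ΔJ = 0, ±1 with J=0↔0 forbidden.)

(a)–(b): allowed.
(a)–(c): forbidden (parity, ΔJ).
(a)–(d): forbidden (parity).
(b)–(c): allowed.
(b)–(d): allowed.
(c)–(d): forbidden (parity).
Allowed pairs: 3 of 6.

3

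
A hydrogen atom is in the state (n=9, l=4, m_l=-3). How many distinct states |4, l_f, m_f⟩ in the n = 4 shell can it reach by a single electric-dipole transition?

2

E1 requires Δl = ±1, so l_f ∈ {3, 5}; with 0 ≤ l_f ≤ n_f−1 = 3, the allowed l_f values are {3}.
For l_f = 3: m_f ∈ {m_i−1, m_i, m_i+1} ∩ [−3, 3] = {-3, -2} → 2 states.
Total: 2.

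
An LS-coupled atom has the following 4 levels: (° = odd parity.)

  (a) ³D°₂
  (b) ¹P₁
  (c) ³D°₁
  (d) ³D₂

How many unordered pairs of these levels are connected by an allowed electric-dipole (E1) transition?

2

(a)–(b): forbidden (ΔS).
(a)–(c): forbidden (parity).
(a)–(d): allowed.
(b)–(c): forbidden (ΔS).
(b)–(d): forbidden (parity, ΔS).
(c)–(d): allowed.
Allowed pairs: 2 of 6.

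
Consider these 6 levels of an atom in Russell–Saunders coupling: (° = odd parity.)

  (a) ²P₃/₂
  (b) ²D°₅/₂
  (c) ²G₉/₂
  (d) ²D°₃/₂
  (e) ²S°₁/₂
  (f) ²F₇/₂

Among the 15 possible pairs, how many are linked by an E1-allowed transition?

4

(a)–(b): allowed.
(a)–(c): forbidden (parity, ΔL, ΔJ).
(a)–(d): allowed.
(a)–(e): allowed.
(a)–(f): forbidden (parity, ΔL, ΔJ).
(b)–(c): forbidden (ΔL, ΔJ).
(b)–(d): forbidden (parity).
(b)–(e): forbidden (parity, ΔL, ΔJ).
(b)–(f): allowed.
(c)–(d): forbidden (ΔL, ΔJ).
(c)–(e): forbidden (ΔL, ΔJ).
(c)–(f): forbidden (parity).
(d)–(e): forbidden (parity, ΔL).
(d)–(f): forbidden (ΔJ).
(e)–(f): forbidden (ΔL, ΔJ).
Allowed pairs: 4 of 15.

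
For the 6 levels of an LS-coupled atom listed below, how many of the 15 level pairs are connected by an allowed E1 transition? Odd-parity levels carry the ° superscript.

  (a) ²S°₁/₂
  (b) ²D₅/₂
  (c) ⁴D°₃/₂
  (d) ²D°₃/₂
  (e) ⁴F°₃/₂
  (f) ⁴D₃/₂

3

(a)–(b): forbidden (ΔL, ΔJ).
(a)–(c): forbidden (parity, ΔS, ΔL).
(a)–(d): forbidden (parity, ΔL).
(a)–(e): forbidden (parity, ΔS, ΔL).
(a)–(f): forbidden (ΔS, ΔL).
(b)–(c): forbidden (ΔS).
(b)–(d): allowed.
(b)–(e): forbidden (ΔS).
(b)–(f): forbidden (parity, ΔS).
(c)–(d): forbidden (parity, ΔS).
(c)–(e): forbidden (parity).
(c)–(f): allowed.
(d)–(e): forbidden (parity, ΔS).
(d)–(f): forbidden (ΔS).
(e)–(f): allowed.
Allowed pairs: 3 of 15.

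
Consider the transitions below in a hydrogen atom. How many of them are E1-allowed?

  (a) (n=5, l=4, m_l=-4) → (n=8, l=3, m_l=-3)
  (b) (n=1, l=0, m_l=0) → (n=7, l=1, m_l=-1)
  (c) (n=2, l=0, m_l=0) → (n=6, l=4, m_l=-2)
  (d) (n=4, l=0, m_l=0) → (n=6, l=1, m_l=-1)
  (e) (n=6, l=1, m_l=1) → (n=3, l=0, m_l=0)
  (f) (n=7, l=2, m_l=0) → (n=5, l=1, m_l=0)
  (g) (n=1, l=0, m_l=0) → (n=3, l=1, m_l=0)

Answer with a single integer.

6

(a) allowed
(b) allowed
(c) forbidden — Δl = +4 (E1 requires Δl = ±1); Δm_l = -2 (E1 requires Δm_l = 0, ±1)
(d) allowed
(e) allowed
(f) allowed
(g) allowed
Total allowed: 6 of 7.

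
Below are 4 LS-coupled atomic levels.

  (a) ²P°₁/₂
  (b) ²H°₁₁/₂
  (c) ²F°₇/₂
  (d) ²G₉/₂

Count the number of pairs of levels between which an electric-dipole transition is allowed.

(a)–(b): forbidden (parity, ΔL, ΔJ).
(a)–(c): forbidden (parity, ΔL, ΔJ).
(a)–(d): forbidden (ΔL, ΔJ).
(b)–(c): forbidden (parity, ΔL, ΔJ).
(b)–(d): allowed.
(c)–(d): allowed.
Allowed pairs: 2 of 6.

2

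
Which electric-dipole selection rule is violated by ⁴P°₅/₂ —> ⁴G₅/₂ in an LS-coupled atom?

the ΔL = 0, ±1 rule

Parity must change: odd → even — ok.
ΔS = 0: S: 3/2 → 3/2 — ok.
ΔL = 0, ±1 (not L=0↔0): L: 1 → 4, ΔL = +3 — fails.
ΔJ = 0, ±1 (not J=0↔0): J: 5/2 → 5/2, ΔJ = +0 — ok.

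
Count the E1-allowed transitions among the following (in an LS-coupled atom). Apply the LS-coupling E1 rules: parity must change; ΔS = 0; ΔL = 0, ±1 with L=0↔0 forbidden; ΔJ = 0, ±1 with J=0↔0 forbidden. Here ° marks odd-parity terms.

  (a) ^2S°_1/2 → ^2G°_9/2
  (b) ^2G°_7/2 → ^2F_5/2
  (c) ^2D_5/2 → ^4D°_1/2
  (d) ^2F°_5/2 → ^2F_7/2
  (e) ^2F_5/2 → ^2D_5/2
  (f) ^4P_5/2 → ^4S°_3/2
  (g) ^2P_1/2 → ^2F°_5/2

(a) forbidden (parity, ΔL, ΔJ fail)
(b) allowed
(c) forbidden (ΔS, ΔJ fail)
(d) allowed
(e) forbidden (parity fails)
(f) allowed
(g) forbidden (ΔL, ΔJ fail)
Total allowed: 3 of 7.

3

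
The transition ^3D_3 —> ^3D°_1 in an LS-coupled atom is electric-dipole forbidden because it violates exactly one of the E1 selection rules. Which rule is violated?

ΔL = 0, ±1 (not L=0↔0): L: 2 → 2, ΔL = +0 — satisfied.
ΔS = 0: S: 1 → 1 — satisfied.
ΔJ = 0, ±1 (not J=0↔0): J: 3 → 1, ΔJ = -2 — violated.
Parity must change: even → odd — satisfied.

the ΔJ = 0, ±1 rule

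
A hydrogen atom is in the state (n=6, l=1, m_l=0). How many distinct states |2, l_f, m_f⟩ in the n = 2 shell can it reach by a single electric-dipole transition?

E1 requires Δl = ±1, so l_f ∈ {0, 2}; with 0 ≤ l_f ≤ n_f−1 = 1, the allowed l_f values are {0}.
For l_f = 0: m_f ∈ {m_i−1, m_i, m_i+1} ∩ [−0, 0] = {0} → 1 state.
Total: 1.

1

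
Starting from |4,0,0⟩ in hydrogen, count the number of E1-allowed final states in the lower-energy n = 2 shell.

E1 requires Δl = ±1, so l_f ∈ {-1, 1}; with 0 ≤ l_f ≤ n_f−1 = 1, the allowed l_f values are {1}.
For l_f = 1: m_f ∈ {m_i−1, m_i, m_i+1} ∩ [−1, 1] = {-1, 0, 1} → 3 states.
Total: 3.

3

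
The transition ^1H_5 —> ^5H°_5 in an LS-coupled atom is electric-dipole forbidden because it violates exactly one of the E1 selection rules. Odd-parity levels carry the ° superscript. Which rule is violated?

Reading off the term symbols: S 0→2, L 5→5, J 5→5, parity even→odd.
ΔJ = 0, ±1 (not J=0↔0): J: 5 → 5, ΔJ = +0 — satisfied.
Parity must change: even → odd — satisfied.
ΔS = 0: S: 0 → 2 — violated.
ΔL = 0, ±1 (not L=0↔0): L: 5 → 5, ΔL = +0 — satisfied.

the ΔS = 0 rule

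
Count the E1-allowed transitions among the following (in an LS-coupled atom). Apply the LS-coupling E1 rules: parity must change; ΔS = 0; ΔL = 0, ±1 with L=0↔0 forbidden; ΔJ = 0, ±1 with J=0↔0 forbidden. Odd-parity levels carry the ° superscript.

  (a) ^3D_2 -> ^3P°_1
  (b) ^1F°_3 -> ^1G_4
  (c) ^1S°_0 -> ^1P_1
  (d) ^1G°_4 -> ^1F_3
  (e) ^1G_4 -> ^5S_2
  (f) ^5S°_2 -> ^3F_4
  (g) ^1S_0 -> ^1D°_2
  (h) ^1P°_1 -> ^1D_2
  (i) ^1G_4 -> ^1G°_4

6

(a) allowed
(b) allowed
(c) allowed
(d) allowed
(e) forbidden (parity, ΔS, ΔL, ΔJ fail)
(f) forbidden (ΔS, ΔL, ΔJ fail)
(g) forbidden (ΔL, ΔJ fail)
(h) allowed
(i) allowed
Total allowed: 6 of 9.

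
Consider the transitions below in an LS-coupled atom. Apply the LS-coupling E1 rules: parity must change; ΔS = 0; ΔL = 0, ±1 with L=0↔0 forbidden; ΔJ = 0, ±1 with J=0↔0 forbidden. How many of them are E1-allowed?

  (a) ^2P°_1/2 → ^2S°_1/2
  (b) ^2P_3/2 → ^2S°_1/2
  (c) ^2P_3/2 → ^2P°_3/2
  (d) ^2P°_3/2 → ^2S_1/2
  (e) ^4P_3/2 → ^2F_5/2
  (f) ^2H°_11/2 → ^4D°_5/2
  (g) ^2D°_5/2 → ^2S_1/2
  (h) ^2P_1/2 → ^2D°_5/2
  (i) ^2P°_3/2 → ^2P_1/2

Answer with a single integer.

4

(a) forbidden (parity fails)
(b) allowed
(c) allowed
(d) allowed
(e) forbidden (parity, ΔS, ΔL fail)
(f) forbidden (parity, ΔS, ΔL, ΔJ fail)
(g) forbidden (ΔL, ΔJ fail)
(h) forbidden (ΔJ fails)
(i) allowed
Total allowed: 4 of 9.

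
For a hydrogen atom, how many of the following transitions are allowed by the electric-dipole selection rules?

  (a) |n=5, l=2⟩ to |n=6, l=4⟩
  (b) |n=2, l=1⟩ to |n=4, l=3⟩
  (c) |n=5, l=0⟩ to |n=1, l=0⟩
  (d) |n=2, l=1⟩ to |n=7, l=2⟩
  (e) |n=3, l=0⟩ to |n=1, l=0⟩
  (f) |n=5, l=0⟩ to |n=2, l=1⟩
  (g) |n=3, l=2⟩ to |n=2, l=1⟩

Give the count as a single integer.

(a) forbidden — Δl = +2 (E1 requires Δl = ±1)
(b) forbidden — Δl = +2 (E1 requires Δl = ±1)
(c) forbidden — Δl = +0 (E1 requires Δl = ±1)
(d) allowed
(e) forbidden — Δl = +0 (E1 requires Δl = ±1)
(f) allowed
(g) allowed
Total allowed: 3 of 7.

3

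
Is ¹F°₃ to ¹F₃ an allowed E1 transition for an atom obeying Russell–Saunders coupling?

Reading off the term symbols: S 0→0, L 3→3, J 3→3, parity odd→even.
Parity must change: odd → even — ✓.
ΔS = 0: S: 0 → 0 — ✓.
ΔL = 0, ±1 (not L=0↔0): L: 3 → 3, ΔL = +0 — ✓.
ΔJ = 0, ±1 (not J=0↔0): J: 3 → 3, ΔJ = +0 — ✓.
All four E1 rules are satisfied.

allowed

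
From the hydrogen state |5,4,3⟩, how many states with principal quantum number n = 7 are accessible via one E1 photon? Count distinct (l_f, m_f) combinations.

5

E1 requires Δl = ±1, so l_f ∈ {3, 5}; with 0 ≤ l_f ≤ n_f−1 = 6, the allowed l_f values are {3, 5}.
For l_f = 3: m_f ∈ {m_i−1, m_i, m_i+1} ∩ [−3, 3] = {2, 3} → 2 states.
For l_f = 5: m_f ∈ {m_i−1, m_i, m_i+1} ∩ [−5, 5] = {2, 3, 4} → 3 states.
Total: 5.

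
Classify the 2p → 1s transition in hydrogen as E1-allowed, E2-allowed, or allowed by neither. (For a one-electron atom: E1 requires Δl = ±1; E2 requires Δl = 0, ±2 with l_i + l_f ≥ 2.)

Δl = 0 − 1 = -1; l_i + l_f = 1.
E1 (Δl = ±1): satisfied.
E2 (Δl = 0,±2, l_i+l_f ≥ 2): not satisfied.

E1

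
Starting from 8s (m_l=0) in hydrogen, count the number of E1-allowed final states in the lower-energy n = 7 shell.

3

E1 requires Δl = ±1, so l_f ∈ {-1, 1}; with 0 ≤ l_f ≤ n_f−1 = 6, the allowed l_f values are {1}.
For l_f = 1: m_f ∈ {m_i−1, m_i, m_i+1} ∩ [−1, 1] = {-1, 0, 1} → 3 states.
Total: 3.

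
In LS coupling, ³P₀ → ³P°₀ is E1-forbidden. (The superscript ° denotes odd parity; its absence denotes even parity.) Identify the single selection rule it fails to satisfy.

ΔL = 0, ±1 (not L=0↔0): L: 1 → 1, ΔL = +0 — ✓.
Parity must change: even → odd — ✓.
ΔJ = 0, ±1 (not J=0↔0): J: 0 → 0, ΔJ = +0 — ✗.
ΔS = 0: S: 1 → 1 — ✓.

the J=0 ↔ J=0 exclusion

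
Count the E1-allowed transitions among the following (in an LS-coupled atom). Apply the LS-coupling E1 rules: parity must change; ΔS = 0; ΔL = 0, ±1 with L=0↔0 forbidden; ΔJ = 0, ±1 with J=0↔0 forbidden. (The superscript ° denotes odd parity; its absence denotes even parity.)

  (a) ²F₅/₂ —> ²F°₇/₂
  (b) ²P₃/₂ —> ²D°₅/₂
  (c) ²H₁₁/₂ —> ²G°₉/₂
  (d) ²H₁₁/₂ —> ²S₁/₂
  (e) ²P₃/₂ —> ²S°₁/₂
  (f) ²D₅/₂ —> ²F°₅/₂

5

(a) allowed
(b) allowed
(c) allowed
(d) forbidden (parity, ΔL, ΔJ fail)
(e) allowed
(f) allowed
Total allowed: 5 of 6.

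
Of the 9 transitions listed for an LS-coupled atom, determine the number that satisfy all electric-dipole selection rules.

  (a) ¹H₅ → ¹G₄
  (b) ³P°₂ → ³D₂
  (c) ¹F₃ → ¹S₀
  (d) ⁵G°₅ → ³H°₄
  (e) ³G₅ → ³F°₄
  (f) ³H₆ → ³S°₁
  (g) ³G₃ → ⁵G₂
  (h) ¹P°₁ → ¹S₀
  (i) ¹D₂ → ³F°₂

(a) forbidden (parity fails)
(b) allowed
(c) forbidden (parity, ΔL, ΔJ fail)
(d) forbidden (parity, ΔS fail)
(e) allowed
(f) forbidden (ΔL, ΔJ fail)
(g) forbidden (parity, ΔS fail)
(h) allowed
(i) forbidden (ΔS fails)
Total allowed: 3 of 9.

3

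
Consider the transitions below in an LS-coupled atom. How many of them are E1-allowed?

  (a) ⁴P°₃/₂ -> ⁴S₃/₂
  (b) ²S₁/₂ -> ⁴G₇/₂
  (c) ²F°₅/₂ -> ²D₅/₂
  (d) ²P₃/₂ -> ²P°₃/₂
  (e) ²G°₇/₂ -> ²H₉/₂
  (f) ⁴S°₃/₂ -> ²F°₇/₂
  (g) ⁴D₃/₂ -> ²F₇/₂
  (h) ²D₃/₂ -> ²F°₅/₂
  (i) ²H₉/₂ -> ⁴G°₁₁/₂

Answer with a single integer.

(a) allowed
(b) forbidden (parity, ΔS, ΔL, ΔJ fail)
(c) allowed
(d) allowed
(e) allowed
(f) forbidden (parity, ΔS, ΔL, ΔJ fail)
(g) forbidden (parity, ΔS, ΔJ fail)
(h) allowed
(i) forbidden (ΔS fails)
Total allowed: 5 of 9.

5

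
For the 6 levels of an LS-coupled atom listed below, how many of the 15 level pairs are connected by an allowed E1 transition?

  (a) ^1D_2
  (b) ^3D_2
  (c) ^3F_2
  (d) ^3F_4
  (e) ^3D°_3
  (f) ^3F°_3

(a)–(b): forbidden (parity, ΔS).
(a)–(c): forbidden (parity, ΔS).
(a)–(d): forbidden (parity, ΔS, ΔJ).
(a)–(e): forbidden (ΔS).
(a)–(f): forbidden (ΔS).
(b)–(c): forbidden (parity).
(b)–(d): forbidden (parity, ΔJ).
(b)–(e): allowed.
(b)–(f): allowed.
(c)–(d): forbidden (parity, ΔJ).
(c)–(e): allowed.
(c)–(f): allowed.
(d)–(e): allowed.
(d)–(f): allowed.
(e)–(f): forbidden (parity).
Allowed pairs: 6 of 15.

6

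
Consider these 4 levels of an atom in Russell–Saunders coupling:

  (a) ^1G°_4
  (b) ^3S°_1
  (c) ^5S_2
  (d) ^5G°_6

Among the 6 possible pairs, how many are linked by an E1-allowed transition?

(a)–(b): forbidden (parity, ΔS, ΔL, ΔJ).
(a)–(c): forbidden (ΔS, ΔL, ΔJ).
(a)–(d): forbidden (parity, ΔS, ΔJ).
(b)–(c): forbidden (ΔS, ΔL).
(b)–(d): forbidden (parity, ΔS, ΔL, ΔJ).
(c)–(d): forbidden (ΔL, ΔJ).
Allowed pairs: 0 of 6.

0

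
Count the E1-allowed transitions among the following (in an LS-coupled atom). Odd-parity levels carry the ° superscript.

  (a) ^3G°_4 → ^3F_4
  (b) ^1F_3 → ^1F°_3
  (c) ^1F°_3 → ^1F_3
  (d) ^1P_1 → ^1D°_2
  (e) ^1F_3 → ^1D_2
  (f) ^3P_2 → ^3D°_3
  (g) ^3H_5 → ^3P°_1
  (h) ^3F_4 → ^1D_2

(a) allowed
(b) allowed
(c) allowed
(d) allowed
(e) forbidden (parity fails)
(f) allowed
(g) forbidden (ΔL, ΔJ fail)
(h) forbidden (parity, ΔS, ΔJ fail)
Total allowed: 5 of 8.

5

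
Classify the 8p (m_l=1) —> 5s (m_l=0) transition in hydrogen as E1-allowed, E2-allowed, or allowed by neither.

E1

Δl = 0 − 1 = -1; l_i + l_f = 1.
Δm_l = -1.
E1 (Δl = ±1, |Δm_l| ≤ 1): satisfied.
E2 (Δl = 0,±2, l_i+l_f ≥ 2, |Δm_l| ≤ 2): not satisfied.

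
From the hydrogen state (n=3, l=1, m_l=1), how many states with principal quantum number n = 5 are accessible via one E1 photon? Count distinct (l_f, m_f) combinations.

E1 requires Δl = ±1, so l_f ∈ {0, 2}; with 0 ≤ l_f ≤ n_f−1 = 4, the allowed l_f values are {0, 2}.
For l_f = 0: m_f ∈ {m_i−1, m_i, m_i+1} ∩ [−0, 0] = {0} → 1 state.
For l_f = 2: m_f ∈ {m_i−1, m_i, m_i+1} ∩ [−2, 2] = {0, 1, 2} → 3 states.
Total: 4.

4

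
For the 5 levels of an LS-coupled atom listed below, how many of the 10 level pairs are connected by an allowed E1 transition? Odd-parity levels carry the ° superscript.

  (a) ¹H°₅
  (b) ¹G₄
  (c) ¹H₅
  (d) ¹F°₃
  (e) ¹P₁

3

(a)–(b): allowed.
(a)–(c): allowed.
(a)–(d): forbidden (parity, ΔL, ΔJ).
(a)–(e): forbidden (ΔL, ΔJ).
(b)–(c): forbidden (parity).
(b)–(d): allowed.
(b)–(e): forbidden (parity, ΔL, ΔJ).
(c)–(d): forbidden (ΔL, ΔJ).
(c)–(e): forbidden (parity, ΔL, ΔJ).
(d)–(e): forbidden (ΔL, ΔJ).
Allowed pairs: 3 of 10.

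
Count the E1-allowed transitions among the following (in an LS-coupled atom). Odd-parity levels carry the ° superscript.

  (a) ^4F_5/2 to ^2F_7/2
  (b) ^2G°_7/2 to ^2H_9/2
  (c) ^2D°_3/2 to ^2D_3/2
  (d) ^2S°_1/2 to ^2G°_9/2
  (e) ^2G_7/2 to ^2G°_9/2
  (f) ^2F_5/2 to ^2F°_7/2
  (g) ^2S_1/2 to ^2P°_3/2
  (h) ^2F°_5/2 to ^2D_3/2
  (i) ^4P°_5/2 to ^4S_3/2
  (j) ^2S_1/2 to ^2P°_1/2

(a) forbidden (parity, ΔS fail)
(b) allowed
(c) allowed
(d) forbidden (parity, ΔL, ΔJ fail)
(e) allowed
(f) allowed
(g) allowed
(h) allowed
(i) allowed
(j) allowed
Total allowed: 8 of 10.

8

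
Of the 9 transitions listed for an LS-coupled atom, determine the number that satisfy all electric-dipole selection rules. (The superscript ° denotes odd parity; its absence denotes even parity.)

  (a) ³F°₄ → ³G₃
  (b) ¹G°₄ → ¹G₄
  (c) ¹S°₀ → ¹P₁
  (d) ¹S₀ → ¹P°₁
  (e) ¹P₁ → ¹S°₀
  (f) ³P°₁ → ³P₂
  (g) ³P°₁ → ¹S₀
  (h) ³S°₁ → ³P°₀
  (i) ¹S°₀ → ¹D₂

(a) allowed
(b) allowed
(c) allowed
(d) allowed
(e) allowed
(f) allowed
(g) forbidden (ΔS fails)
(h) forbidden (parity fails)
(i) forbidden (ΔL, ΔJ fail)
Total allowed: 6 of 9.

6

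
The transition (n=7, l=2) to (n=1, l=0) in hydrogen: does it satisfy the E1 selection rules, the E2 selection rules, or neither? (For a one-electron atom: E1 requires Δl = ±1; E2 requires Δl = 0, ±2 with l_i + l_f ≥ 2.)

E2

Δl = 0 − 2 = -2; l_i + l_f = 2.
E1 (Δl = ±1): not satisfied.
E2 (Δl = 0,±2, l_i+l_f ≥ 2): satisfied.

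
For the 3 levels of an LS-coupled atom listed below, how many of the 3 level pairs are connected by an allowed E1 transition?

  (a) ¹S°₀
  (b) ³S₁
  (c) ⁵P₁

(a)–(b): forbidden (ΔS, ΔL).
(a)–(c): forbidden (ΔS).
(b)–(c): forbidden (parity, ΔS).
Allowed pairs: 0 of 3.

0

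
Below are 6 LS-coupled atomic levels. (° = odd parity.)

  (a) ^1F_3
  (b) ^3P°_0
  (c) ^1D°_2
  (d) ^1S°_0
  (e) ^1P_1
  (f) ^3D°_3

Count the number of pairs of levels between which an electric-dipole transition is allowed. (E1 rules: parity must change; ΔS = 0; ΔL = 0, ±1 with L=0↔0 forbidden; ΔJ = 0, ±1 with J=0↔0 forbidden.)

(a)–(b): forbidden (ΔS, ΔL, ΔJ).
(a)–(c): allowed.
(a)–(d): forbidden (ΔL, ΔJ).
(a)–(e): forbidden (parity, ΔL, ΔJ).
(a)–(f): forbidden (ΔS).
(b)–(c): forbidden (parity, ΔS, ΔJ).
(b)–(d): forbidden (parity, ΔS, ΔJ).
(b)–(e): forbidden (ΔS).
(b)–(f): forbidden (parity, ΔJ).
(c)–(d): forbidden (parity, ΔL, ΔJ).
(c)–(e): allowed.
(c)–(f): forbidden (parity, ΔS).
(d)–(e): allowed.
(d)–(f): forbidden (parity, ΔS, ΔL, ΔJ).
(e)–(f): forbidden (ΔS, ΔJ).
Allowed pairs: 3 of 15.

3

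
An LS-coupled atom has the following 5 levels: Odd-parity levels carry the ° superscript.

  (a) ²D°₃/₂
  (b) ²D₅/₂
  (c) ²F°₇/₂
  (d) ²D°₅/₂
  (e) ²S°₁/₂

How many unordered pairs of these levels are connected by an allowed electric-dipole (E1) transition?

3

(a)–(b): allowed.
(a)–(c): forbidden (parity, ΔJ).
(a)–(d): forbidden (parity).
(a)–(e): forbidden (parity, ΔL).
(b)–(c): allowed.
(b)–(d): allowed.
(b)–(e): forbidden (ΔL, ΔJ).
(c)–(d): forbidden (parity).
(c)–(e): forbidden (parity, ΔL, ΔJ).
(d)–(e): forbidden (parity, ΔL, ΔJ).
Allowed pairs: 3 of 10.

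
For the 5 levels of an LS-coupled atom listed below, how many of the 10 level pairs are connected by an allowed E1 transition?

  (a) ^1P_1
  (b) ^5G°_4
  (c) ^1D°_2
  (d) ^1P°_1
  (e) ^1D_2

4

(a)–(b): forbidden (ΔS, ΔL, ΔJ).
(a)–(c): allowed.
(a)–(d): allowed.
(a)–(e): forbidden (parity).
(b)–(c): forbidden (parity, ΔS, ΔL, ΔJ).
(b)–(d): forbidden (parity, ΔS, ΔL, ΔJ).
(b)–(e): forbidden (ΔS, ΔL, ΔJ).
(c)–(d): forbidden (parity).
(c)–(e): allowed.
(d)–(e): allowed.
Allowed pairs: 4 of 10.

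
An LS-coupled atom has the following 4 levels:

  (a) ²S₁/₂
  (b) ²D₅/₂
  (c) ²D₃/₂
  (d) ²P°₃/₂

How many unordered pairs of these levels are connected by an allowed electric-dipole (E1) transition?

3

(a)–(b): forbidden (parity, ΔL, ΔJ).
(a)–(c): forbidden (parity, ΔL).
(a)–(d): allowed.
(b)–(c): forbidden (parity).
(b)–(d): allowed.
(c)–(d): allowed.
Allowed pairs: 3 of 6.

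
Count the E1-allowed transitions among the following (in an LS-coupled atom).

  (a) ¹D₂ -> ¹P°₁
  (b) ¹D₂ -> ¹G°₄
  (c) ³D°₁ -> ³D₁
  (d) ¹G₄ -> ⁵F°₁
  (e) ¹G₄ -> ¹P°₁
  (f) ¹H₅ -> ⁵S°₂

2

(a) allowed
(b) forbidden (ΔL, ΔJ fail)
(c) allowed
(d) forbidden (ΔS, ΔJ fail)
(e) forbidden (ΔL, ΔJ fail)
(f) forbidden (ΔS, ΔL, ΔJ fail)
Total allowed: 2 of 6.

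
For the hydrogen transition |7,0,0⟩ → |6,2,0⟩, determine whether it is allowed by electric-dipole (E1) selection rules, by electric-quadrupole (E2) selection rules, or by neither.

E2

Δl = 2 − 0 = +2; l_i + l_f = 2.
Δm_l = +0.
E1 (Δl = ±1, |Δm_l| ≤ 1): not satisfied.
E2 (Δl = 0,±2, l_i+l_f ≥ 2, |Δm_l| ≤ 2): satisfied.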